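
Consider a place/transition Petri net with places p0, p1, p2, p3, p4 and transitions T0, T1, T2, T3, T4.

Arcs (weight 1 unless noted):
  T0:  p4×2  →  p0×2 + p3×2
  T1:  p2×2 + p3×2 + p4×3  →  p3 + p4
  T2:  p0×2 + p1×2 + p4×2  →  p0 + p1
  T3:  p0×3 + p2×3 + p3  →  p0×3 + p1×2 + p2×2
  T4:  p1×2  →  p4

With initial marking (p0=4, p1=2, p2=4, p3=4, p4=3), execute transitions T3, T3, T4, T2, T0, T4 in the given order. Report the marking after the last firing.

step 1: fire T3:  (p0=4, p1=2, p2=4, p3=4, p4=3) → (p0=4, p1=4, p2=3, p3=3, p4=3)
step 2: fire T3:  (p0=4, p1=4, p2=3, p3=3, p4=3) → (p0=4, p1=6, p2=2, p3=2, p4=3)
step 3: fire T4:  (p0=4, p1=6, p2=2, p3=2, p4=3) → (p0=4, p1=4, p2=2, p3=2, p4=4)
step 4: fire T2:  (p0=4, p1=4, p2=2, p3=2, p4=4) → (p0=3, p1=3, p2=2, p3=2, p4=2)
step 5: fire T0:  (p0=3, p1=3, p2=2, p3=2, p4=2) → (p0=5, p1=3, p2=2, p3=4, p4=0)
step 6: fire T4:  (p0=5, p1=3, p2=2, p3=4, p4=0) → (p0=5, p1=1, p2=2, p3=4, p4=1)

(p0=5, p1=1, p2=2, p3=4, p4=1)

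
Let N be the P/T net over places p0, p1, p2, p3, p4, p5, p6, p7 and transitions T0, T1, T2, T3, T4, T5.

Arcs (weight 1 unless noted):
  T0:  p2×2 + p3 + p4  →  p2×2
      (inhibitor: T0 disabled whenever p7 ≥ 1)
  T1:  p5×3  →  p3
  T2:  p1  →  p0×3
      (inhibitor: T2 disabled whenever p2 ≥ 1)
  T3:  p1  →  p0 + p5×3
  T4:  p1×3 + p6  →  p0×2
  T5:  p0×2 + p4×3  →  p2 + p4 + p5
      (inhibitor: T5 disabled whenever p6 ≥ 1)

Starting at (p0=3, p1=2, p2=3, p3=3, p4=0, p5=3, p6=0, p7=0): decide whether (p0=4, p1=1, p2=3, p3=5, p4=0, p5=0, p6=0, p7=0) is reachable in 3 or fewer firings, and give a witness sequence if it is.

step 1: fire T1:  (p0=3, p1=2, p2=3, p3=3, p4=0, p5=3, p6=0, p7=0) → (p0=3, p1=2, p2=3, p3=4, p4=0, p5=0, p6=0, p7=0)
step 2: fire T3:  (p0=3, p1=2, p2=3, p3=4, p4=0, p5=0, p6=0, p7=0) → (p0=4, p1=1, p2=3, p3=4, p4=0, p5=3, p6=0, p7=0)
step 3: fire T1:  (p0=4, p1=1, p2=3, p3=4, p4=0, p5=3, p6=0, p7=0) → (p0=4, p1=1, p2=3, p3=5, p4=0, p5=0, p6=0, p7=0)

YES — reachable via ⟨T1, T3, T1⟩ (3 firings)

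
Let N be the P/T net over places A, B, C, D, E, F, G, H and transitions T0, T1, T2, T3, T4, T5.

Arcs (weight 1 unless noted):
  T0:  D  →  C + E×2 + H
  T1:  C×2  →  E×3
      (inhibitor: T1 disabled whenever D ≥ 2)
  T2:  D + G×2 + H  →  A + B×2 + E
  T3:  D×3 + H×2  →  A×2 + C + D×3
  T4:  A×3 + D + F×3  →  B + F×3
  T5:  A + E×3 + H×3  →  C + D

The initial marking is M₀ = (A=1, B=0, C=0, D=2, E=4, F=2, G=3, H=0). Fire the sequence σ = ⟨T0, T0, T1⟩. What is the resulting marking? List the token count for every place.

step 1: fire T0:  (A=1, B=0, C=0, D=2, E=4, F=2, G=3, H=0) → (A=1, B=0, C=1, D=1, E=6, F=2, G=3, H=1)
step 2: fire T0:  (A=1, B=0, C=1, D=1, E=6, F=2, G=3, H=1) → (A=1, B=0, C=2, D=0, E=8, F=2, G=3, H=2)
step 3: fire T1:  (A=1, B=0, C=2, D=0, E=8, F=2, G=3, H=2) → (A=1, B=0, C=0, D=0, E=11, F=2, G=3, H=2)

(A=1, B=0, C=0, D=0, E=11, F=2, G=3, H=2)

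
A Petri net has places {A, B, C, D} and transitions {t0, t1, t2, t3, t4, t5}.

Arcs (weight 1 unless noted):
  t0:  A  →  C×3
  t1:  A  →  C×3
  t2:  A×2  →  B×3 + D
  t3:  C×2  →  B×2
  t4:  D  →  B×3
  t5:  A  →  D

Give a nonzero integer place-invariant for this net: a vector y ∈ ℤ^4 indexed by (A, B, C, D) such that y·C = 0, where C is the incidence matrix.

Incidence matrix C (rows=places, cols=transitions):
       t0   t1   t2   t3   t4   t5
    A  -1   -1   -2    0    0   -1
    B   0    0    3    2    3    0
    C   3    3    0   -2    0    0
    D   0    0    1    0   -1    1

Candidate y = [3, 1, 1, 3]; check y·C column-wise:
  col t0: 3·-1 + 1·0 + 1·3 + 3·0 = 0
  col t1: 3·-1 + 1·0 + 1·3 + 3·0 = 0
  col t2: 3·-2 + 1·3 + 1·0 + 3·1 = 0
  col t3: 3·0 + 1·2 + 1·-2 + 3·0 = 0
  col t4: 3·0 + 1·3 + 1·0 + 3·-1 = 0
  col t5: 3·-1 + 1·0 + 1·0 + 3·1 = 0

y = (A:3, B:1, C:1, D:3)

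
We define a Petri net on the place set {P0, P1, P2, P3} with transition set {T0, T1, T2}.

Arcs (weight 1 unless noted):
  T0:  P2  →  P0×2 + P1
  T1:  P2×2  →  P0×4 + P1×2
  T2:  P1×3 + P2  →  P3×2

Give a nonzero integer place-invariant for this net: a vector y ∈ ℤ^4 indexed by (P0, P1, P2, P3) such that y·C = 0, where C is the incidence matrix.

Incidence matrix C (rows=places, cols=transitions):
       T0   T1   T2
   P0   2    4    0
   P1   1    2   -3
   P2  -1   -2   -1
   P3   0    0    2

Candidate y = [2, -1, 3, 0]; check y·C column-wise:
  col T0: 2·2 + -1·1 + 3·-1 = 0
  col T1: 2·4 + -1·2 + 3·-2 = 0
  col T2: 2·0 + -1·-3 + 3·-1 + 0·2 = 0

y = (P0:2, P1:-1, P2:3, P3:0)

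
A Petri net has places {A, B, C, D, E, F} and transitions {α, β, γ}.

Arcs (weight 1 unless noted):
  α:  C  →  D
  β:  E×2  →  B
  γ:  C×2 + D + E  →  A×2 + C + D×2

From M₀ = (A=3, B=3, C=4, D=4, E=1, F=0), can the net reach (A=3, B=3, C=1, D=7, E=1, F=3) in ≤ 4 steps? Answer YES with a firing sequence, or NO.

NO — not reachable within 4 firings

depth 0: 1 marking
depth 1: 3 markings reached so far
depth 2: 5 markings reached so far
depth 3: 7 markings reached so far
depth 4: 9 markings reached so far
target is not among the 9 markings reachable within 4 steps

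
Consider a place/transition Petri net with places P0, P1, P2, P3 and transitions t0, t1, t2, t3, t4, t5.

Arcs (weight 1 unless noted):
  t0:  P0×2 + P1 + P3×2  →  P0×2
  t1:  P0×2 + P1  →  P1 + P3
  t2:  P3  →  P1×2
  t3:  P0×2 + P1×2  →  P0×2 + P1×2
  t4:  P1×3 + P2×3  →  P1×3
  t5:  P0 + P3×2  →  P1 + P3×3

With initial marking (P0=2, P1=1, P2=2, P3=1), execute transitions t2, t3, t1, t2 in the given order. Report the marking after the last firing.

step 1: fire t2:  (P0=2, P1=1, P2=2, P3=1) → (P0=2, P1=3, P2=2, P3=0)
step 2: fire t3:  (P0=2, P1=3, P2=2, P3=0) → (P0=2, P1=3, P2=2, P3=0)
step 3: fire t1:  (P0=2, P1=3, P2=2, P3=0) → (P0=0, P1=3, P2=2, P3=1)
step 4: fire t2:  (P0=0, P1=3, P2=2, P3=1) → (P0=0, P1=5, P2=2, P3=0)

(P0=0, P1=5, P2=2, P3=0)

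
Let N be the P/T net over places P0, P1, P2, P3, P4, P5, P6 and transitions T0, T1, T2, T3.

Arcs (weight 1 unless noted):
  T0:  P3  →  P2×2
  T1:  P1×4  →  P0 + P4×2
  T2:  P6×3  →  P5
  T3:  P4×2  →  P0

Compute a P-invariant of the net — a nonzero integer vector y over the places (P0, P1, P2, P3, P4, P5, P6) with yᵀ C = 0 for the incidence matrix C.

Incidence matrix C (rows=places, cols=transitions):
       T0   T1   T2   T3
   P0   0    1    0    1
   P1   0   -4    0    0
   P2   2    0    0    0
   P3  -1    0    0    0
   P4   0    2    0   -2
   P5   0    0    1    0
   P6   0    0   -3    0

Candidate y = [0, 0, 1, 2, 0, 0, 0]; check y·C column-wise:
  col T0: 1·2 + 2·-1 = 0
  col T1: 0·1 + 0·-4 + 1·0 + 2·0 + 0·2 = 0
  col T2: 1·0 + 2·0 + 0·1 + 0·-3 = 0
  col T3: 0·1 + 1·0 + 2·0 + 0·-2 = 0

y = (P0:0, P1:0, P2:1, P3:2, P4:0, P5:0, P6:0)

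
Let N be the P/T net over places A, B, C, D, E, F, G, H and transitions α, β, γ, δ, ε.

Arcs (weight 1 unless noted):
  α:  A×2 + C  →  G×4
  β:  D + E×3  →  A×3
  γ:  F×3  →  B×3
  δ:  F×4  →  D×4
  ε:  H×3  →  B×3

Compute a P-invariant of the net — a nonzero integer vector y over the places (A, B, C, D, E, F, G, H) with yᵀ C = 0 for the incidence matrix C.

Incidence matrix C (rows=places, cols=transitions):
        α    β    γ    δ    ε
    A  -2    3    0    0    0
    B   0    0    3    0    3
    C  -1    0    0    0    0
    D   0   -1    0    4    0
    E   0   -3    0    0    0
    F   0    0   -3   -4    0
    G   4    0    0    0    0
    H   0    0    0    0   -3

Candidate y = [1, 0, -2, 0, 1, 0, 0, 0]; check y·C column-wise:
  col α: 1·-2 + -2·-1 + 1·0 + 0·4 = 0
  col β: 1·3 + -2·0 + 0·-1 + 1·-3 = 0
  col γ: 1·0 + 0·3 + -2·0 + 1·0 + 0·-3 = 0
  col δ: 1·0 + -2·0 + 0·4 + 1·0 + 0·-4 = 0
  col ε: 1·0 + 0·3 + -2·0 + 1·0 + 0·-3 = 0

y = (A:1, B:0, C:-2, D:0, E:1, F:0, G:0, H:0)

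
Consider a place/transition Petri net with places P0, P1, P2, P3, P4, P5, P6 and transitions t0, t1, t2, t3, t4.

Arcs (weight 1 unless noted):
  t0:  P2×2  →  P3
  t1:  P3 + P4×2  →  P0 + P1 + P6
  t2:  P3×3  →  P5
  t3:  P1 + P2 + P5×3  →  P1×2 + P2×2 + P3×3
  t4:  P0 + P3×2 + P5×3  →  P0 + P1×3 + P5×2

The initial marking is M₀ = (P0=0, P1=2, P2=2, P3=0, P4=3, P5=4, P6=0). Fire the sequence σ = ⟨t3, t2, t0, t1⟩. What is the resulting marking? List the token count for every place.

(P0=1, P1=4, P2=1, P3=0, P4=1, P5=2, P6=1)

step 1: fire t3:  (P0=0, P1=2, P2=2, P3=0, P4=3, P5=4, P6=0) → (P0=0, P1=3, P2=3, P3=3, P4=3, P5=1, P6=0)
step 2: fire t2:  (P0=0, P1=3, P2=3, P3=3, P4=3, P5=1, P6=0) → (P0=0, P1=3, P2=3, P3=0, P4=3, P5=2, P6=0)
step 3: fire t0:  (P0=0, P1=3, P2=3, P3=0, P4=3, P5=2, P6=0) → (P0=0, P1=3, P2=1, P3=1, P4=3, P5=2, P6=0)
step 4: fire t1:  (P0=0, P1=3, P2=1, P3=1, P4=3, P5=2, P6=0) → (P0=1, P1=4, P2=1, P3=0, P4=1, P5=2, P6=1)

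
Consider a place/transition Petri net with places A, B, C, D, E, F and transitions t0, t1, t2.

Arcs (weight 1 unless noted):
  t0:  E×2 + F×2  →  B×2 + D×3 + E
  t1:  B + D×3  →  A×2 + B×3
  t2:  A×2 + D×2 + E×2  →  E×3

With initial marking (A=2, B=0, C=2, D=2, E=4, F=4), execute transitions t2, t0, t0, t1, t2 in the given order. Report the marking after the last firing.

(A=0, B=6, C=2, D=1, E=4, F=0)

step 1: fire t2:  (A=2, B=0, C=2, D=2, E=4, F=4) → (A=0, B=0, C=2, D=0, E=5, F=4)
step 2: fire t0:  (A=0, B=0, C=2, D=0, E=5, F=4) → (A=0, B=2, C=2, D=3, E=4, F=2)
step 3: fire t0:  (A=0, B=2, C=2, D=3, E=4, F=2) → (A=0, B=4, C=2, D=6, E=3, F=0)
step 4: fire t1:  (A=0, B=4, C=2, D=6, E=3, F=0) → (A=2, B=6, C=2, D=3, E=3, F=0)
step 5: fire t2:  (A=2, B=6, C=2, D=3, E=3, F=0) → (A=0, B=6, C=2, D=1, E=4, F=0)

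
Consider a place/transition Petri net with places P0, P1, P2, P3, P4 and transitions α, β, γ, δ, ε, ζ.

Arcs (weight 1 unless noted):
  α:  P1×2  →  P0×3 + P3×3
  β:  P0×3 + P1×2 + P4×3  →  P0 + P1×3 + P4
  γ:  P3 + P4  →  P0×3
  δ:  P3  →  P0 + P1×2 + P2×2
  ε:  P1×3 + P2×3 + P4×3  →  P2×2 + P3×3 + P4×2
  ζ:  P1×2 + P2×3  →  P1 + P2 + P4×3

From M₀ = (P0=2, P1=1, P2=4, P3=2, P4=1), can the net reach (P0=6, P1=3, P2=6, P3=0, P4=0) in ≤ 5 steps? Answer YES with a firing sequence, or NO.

step 1: fire γ:  (P0=2, P1=1, P2=4, P3=2, P4=1) → (P0=5, P1=1, P2=4, P3=1, P4=0)
step 2: fire δ:  (P0=5, P1=1, P2=4, P3=1, P4=0) → (P0=6, P1=3, P2=6, P3=0, P4=0)

YES — reachable via ⟨γ, δ⟩ (2 firings)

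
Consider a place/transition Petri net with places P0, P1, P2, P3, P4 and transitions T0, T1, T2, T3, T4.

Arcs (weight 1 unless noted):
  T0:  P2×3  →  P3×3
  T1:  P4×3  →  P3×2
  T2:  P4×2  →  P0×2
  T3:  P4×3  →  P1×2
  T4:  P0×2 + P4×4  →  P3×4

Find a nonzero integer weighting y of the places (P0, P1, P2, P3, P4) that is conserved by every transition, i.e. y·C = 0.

Incidence matrix C (rows=places, cols=transitions):
       T0   T1   T2   T3   T4
   P0   0    0    2    0   -2
   P1   0    0    0    2    0
   P2  -3    0    0    0    0
   P3   3    2    0    0    4
   P4   0   -3   -2   -3   -4

Candidate y = [2, 3, 3, 3, 2]; check y·C column-wise:
  col T0: 2·0 + 3·0 + 3·-3 + 3·3 + 2·0 = 0
  col T1: 2·0 + 3·0 + 3·0 + 3·2 + 2·-3 = 0
  col T2: 2·2 + 3·0 + 3·0 + 3·0 + 2·-2 = 0
  col T3: 2·0 + 3·2 + 3·0 + 3·0 + 2·-3 = 0
  col T4: 2·-2 + 3·0 + 3·0 + 3·4 + 2·-4 = 0

y = (P0:2, P1:3, P2:3, P3:3, P4:2)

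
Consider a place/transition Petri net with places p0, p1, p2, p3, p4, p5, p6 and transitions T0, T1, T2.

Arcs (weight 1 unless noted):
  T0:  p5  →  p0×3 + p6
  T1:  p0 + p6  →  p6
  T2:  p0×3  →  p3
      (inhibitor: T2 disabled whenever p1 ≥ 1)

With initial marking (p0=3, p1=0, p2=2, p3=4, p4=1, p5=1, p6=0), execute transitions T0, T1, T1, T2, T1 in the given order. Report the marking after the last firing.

(p0=0, p1=0, p2=2, p3=5, p4=1, p5=0, p6=1)

step 1: fire T0:  (p0=3, p1=0, p2=2, p3=4, p4=1, p5=1, p6=0) → (p0=6, p1=0, p2=2, p3=4, p4=1, p5=0, p6=1)
step 2: fire T1:  (p0=6, p1=0, p2=2, p3=4, p4=1, p5=0, p6=1) → (p0=5, p1=0, p2=2, p3=4, p4=1, p5=0, p6=1)
step 3: fire T1:  (p0=5, p1=0, p2=2, p3=4, p4=1, p5=0, p6=1) → (p0=4, p1=0, p2=2, p3=4, p4=1, p5=0, p6=1)
step 4: fire T2:  (p0=4, p1=0, p2=2, p3=4, p4=1, p5=0, p6=1) → (p0=1, p1=0, p2=2, p3=5, p4=1, p5=0, p6=1)
step 5: fire T1:  (p0=1, p1=0, p2=2, p3=5, p4=1, p5=0, p6=1) → (p0=0, p1=0, p2=2, p3=5, p4=1, p5=0, p6=1)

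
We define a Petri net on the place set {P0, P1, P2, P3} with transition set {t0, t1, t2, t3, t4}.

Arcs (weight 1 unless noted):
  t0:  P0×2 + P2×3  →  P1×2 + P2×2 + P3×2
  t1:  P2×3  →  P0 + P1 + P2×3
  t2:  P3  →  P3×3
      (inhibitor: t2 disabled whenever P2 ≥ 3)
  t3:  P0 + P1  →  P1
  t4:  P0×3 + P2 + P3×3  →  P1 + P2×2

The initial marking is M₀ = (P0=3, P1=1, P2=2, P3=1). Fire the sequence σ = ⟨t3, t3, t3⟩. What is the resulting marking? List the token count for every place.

(P0=0, P1=1, P2=2, P3=1)

step 1: fire t3:  (P0=3, P1=1, P2=2, P3=1) → (P0=2, P1=1, P2=2, P3=1)
step 2: fire t3:  (P0=2, P1=1, P2=2, P3=1) → (P0=1, P1=1, P2=2, P3=1)
step 3: fire t3:  (P0=1, P1=1, P2=2, P3=1) → (P0=0, P1=1, P2=2, P3=1)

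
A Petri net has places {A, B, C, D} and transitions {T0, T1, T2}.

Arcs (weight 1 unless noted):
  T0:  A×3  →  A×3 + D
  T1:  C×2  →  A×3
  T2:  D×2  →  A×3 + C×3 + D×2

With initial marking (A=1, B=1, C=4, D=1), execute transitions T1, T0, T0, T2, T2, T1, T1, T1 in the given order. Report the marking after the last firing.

(A=19, B=1, C=2, D=3)

step 1: fire T1:  (A=1, B=1, C=4, D=1) → (A=4, B=1, C=2, D=1)
step 2: fire T0:  (A=4, B=1, C=2, D=1) → (A=4, B=1, C=2, D=2)
step 3: fire T0:  (A=4, B=1, C=2, D=2) → (A=4, B=1, C=2, D=3)
step 4: fire T2:  (A=4, B=1, C=2, D=3) → (A=7, B=1, C=5, D=3)
step 5: fire T2:  (A=7, B=1, C=5, D=3) → (A=10, B=1, C=8, D=3)
step 6: fire T1:  (A=10, B=1, C=8, D=3) → (A=13, B=1, C=6, D=3)
step 7: fire T1:  (A=13, B=1, C=6, D=3) → (A=16, B=1, C=4, D=3)
step 8: fire T1:  (A=16, B=1, C=4, D=3) → (A=19, B=1, C=2, D=3)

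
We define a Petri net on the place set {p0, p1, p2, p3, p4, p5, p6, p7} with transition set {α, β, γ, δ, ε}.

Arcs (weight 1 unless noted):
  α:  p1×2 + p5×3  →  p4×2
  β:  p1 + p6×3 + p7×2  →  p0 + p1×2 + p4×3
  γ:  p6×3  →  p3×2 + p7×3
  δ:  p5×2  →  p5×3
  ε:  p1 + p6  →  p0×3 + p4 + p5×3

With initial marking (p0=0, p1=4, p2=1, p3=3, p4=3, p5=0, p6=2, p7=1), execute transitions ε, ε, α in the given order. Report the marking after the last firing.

(p0=6, p1=0, p2=1, p3=3, p4=7, p5=3, p6=0, p7=1)

step 1: fire ε:  (p0=0, p1=4, p2=1, p3=3, p4=3, p5=0, p6=2, p7=1) → (p0=3, p1=3, p2=1, p3=3, p4=4, p5=3, p6=1, p7=1)
step 2: fire ε:  (p0=3, p1=3, p2=1, p3=3, p4=4, p5=3, p6=1, p7=1) → (p0=6, p1=2, p2=1, p3=3, p4=5, p5=6, p6=0, p7=1)
step 3: fire α:  (p0=6, p1=2, p2=1, p3=3, p4=5, p5=6, p6=0, p7=1) → (p0=6, p1=0, p2=1, p3=3, p4=7, p5=3, p6=0, p7=1)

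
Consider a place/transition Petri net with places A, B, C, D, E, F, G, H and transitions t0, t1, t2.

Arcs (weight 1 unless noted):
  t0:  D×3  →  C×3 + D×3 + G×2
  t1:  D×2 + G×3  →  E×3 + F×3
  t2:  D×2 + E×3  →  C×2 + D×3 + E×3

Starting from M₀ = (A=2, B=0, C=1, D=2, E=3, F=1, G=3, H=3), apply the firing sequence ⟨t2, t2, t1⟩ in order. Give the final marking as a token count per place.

step 1: fire t2:  (A=2, B=0, C=1, D=2, E=3, F=1, G=3, H=3) → (A=2, B=0, C=3, D=3, E=3, F=1, G=3, H=3)
step 2: fire t2:  (A=2, B=0, C=3, D=3, E=3, F=1, G=3, H=3) → (A=2, B=0, C=5, D=4, E=3, F=1, G=3, H=3)
step 3: fire t1:  (A=2, B=0, C=5, D=4, E=3, F=1, G=3, H=3) → (A=2, B=0, C=5, D=2, E=6, F=4, G=0, H=3)

(A=2, B=0, C=5, D=2, E=6, F=4, G=0, H=3)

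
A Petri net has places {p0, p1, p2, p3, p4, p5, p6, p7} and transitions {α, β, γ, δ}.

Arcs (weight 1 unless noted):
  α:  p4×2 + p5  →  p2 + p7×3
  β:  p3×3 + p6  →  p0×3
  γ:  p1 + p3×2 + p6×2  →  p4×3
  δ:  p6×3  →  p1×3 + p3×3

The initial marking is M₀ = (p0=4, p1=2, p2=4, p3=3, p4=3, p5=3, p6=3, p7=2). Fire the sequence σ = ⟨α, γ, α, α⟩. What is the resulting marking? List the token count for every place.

step 1: fire α:  (p0=4, p1=2, p2=4, p3=3, p4=3, p5=3, p6=3, p7=2) → (p0=4, p1=2, p2=5, p3=3, p4=1, p5=2, p6=3, p7=5)
step 2: fire γ:  (p0=4, p1=2, p2=5, p3=3, p4=1, p5=2, p6=3, p7=5) → (p0=4, p1=1, p2=5, p3=1, p4=4, p5=2, p6=1, p7=5)
step 3: fire α:  (p0=4, p1=1, p2=5, p3=1, p4=4, p5=2, p6=1, p7=5) → (p0=4, p1=1, p2=6, p3=1, p4=2, p5=1, p6=1, p7=8)
step 4: fire α:  (p0=4, p1=1, p2=6, p3=1, p4=2, p5=1, p6=1, p7=8) → (p0=4, p1=1, p2=7, p3=1, p4=0, p5=0, p6=1, p7=11)

(p0=4, p1=1, p2=7, p3=1, p4=0, p5=0, p6=1, p7=11)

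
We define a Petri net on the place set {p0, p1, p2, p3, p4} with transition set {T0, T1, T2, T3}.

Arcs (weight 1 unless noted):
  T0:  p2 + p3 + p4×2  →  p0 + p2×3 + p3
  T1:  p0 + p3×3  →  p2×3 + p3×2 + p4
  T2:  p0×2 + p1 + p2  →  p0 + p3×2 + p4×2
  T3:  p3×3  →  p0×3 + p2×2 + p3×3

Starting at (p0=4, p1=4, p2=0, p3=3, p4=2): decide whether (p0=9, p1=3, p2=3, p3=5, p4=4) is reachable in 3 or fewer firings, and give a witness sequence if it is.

step 1: fire T3:  (p0=4, p1=4, p2=0, p3=3, p4=2) → (p0=7, p1=4, p2=2, p3=3, p4=2)
step 2: fire T2:  (p0=7, p1=4, p2=2, p3=3, p4=2) → (p0=6, p1=3, p2=1, p3=5, p4=4)
step 3: fire T3:  (p0=6, p1=3, p2=1, p3=5, p4=4) → (p0=9, p1=3, p2=3, p3=5, p4=4)

YES — reachable via ⟨T3, T2, T3⟩ (3 firings)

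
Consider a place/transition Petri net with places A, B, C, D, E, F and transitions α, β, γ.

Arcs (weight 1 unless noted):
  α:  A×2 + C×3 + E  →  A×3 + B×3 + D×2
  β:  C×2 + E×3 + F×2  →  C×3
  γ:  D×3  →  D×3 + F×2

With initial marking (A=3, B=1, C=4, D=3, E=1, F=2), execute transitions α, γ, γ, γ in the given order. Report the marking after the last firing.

(A=4, B=4, C=1, D=5, E=0, F=8)

step 1: fire α:  (A=3, B=1, C=4, D=3, E=1, F=2) → (A=4, B=4, C=1, D=5, E=0, F=2)
step 2: fire γ:  (A=4, B=4, C=1, D=5, E=0, F=2) → (A=4, B=4, C=1, D=5, E=0, F=4)
step 3: fire γ:  (A=4, B=4, C=1, D=5, E=0, F=4) → (A=4, B=4, C=1, D=5, E=0, F=6)
step 4: fire γ:  (A=4, B=4, C=1, D=5, E=0, F=6) → (A=4, B=4, C=1, D=5, E=0, F=8)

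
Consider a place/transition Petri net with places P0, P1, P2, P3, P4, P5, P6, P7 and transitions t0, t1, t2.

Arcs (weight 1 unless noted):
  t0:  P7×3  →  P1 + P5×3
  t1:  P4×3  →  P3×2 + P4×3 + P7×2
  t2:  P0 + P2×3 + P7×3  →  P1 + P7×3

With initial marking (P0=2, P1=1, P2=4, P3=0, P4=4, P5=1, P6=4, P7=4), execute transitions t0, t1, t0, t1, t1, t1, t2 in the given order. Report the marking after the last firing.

(P0=1, P1=4, P2=1, P3=8, P4=4, P5=7, P6=4, P7=6)

step 1: fire t0:  (P0=2, P1=1, P2=4, P3=0, P4=4, P5=1, P6=4, P7=4) → (P0=2, P1=2, P2=4, P3=0, P4=4, P5=4, P6=4, P7=1)
step 2: fire t1:  (P0=2, P1=2, P2=4, P3=0, P4=4, P5=4, P6=4, P7=1) → (P0=2, P1=2, P2=4, P3=2, P4=4, P5=4, P6=4, P7=3)
step 3: fire t0:  (P0=2, P1=2, P2=4, P3=2, P4=4, P5=4, P6=4, P7=3) → (P0=2, P1=3, P2=4, P3=2, P4=4, P5=7, P6=4, P7=0)
step 4: fire t1:  (P0=2, P1=3, P2=4, P3=2, P4=4, P5=7, P6=4, P7=0) → (P0=2, P1=3, P2=4, P3=4, P4=4, P5=7, P6=4, P7=2)
step 5: fire t1:  (P0=2, P1=3, P2=4, P3=4, P4=4, P5=7, P6=4, P7=2) → (P0=2, P1=3, P2=4, P3=6, P4=4, P5=7, P6=4, P7=4)
step 6: fire t1:  (P0=2, P1=3, P2=4, P3=6, P4=4, P5=7, P6=4, P7=4) → (P0=2, P1=3, P2=4, P3=8, P4=4, P5=7, P6=4, P7=6)
step 7: fire t2:  (P0=2, P1=3, P2=4, P3=8, P4=4, P5=7, P6=4, P7=6) → (P0=1, P1=4, P2=1, P3=8, P4=4, P5=7, P6=4, P7=6)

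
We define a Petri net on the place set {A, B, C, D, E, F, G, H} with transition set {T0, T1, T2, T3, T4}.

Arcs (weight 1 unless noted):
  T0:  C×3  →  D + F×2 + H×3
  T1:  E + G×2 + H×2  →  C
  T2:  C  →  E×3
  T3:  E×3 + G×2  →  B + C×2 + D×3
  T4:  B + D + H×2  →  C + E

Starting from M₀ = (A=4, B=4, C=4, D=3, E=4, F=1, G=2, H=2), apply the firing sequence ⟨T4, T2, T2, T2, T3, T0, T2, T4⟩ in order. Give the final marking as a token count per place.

step 1: fire T4:  (A=4, B=4, C=4, D=3, E=4, F=1, G=2, H=2) → (A=4, B=3, C=5, D=2, E=5, F=1, G=2, H=0)
step 2: fire T2:  (A=4, B=3, C=5, D=2, E=5, F=1, G=2, H=0) → (A=4, B=3, C=4, D=2, E=8, F=1, G=2, H=0)
step 3: fire T2:  (A=4, B=3, C=4, D=2, E=8, F=1, G=2, H=0) → (A=4, B=3, C=3, D=2, E=11, F=1, G=2, H=0)
step 4: fire T2:  (A=4, B=3, C=3, D=2, E=11, F=1, G=2, H=0) → (A=4, B=3, C=2, D=2, E=14, F=1, G=2, H=0)
step 5: fire T3:  (A=4, B=3, C=2, D=2, E=14, F=1, G=2, H=0) → (A=4, B=4, C=4, D=5, E=11, F=1, G=0, H=0)
step 6: fire T0:  (A=4, B=4, C=4, D=5, E=11, F=1, G=0, H=0) → (A=4, B=4, C=1, D=6, E=11, F=3, G=0, H=3)
step 7: fire T2:  (A=4, B=4, C=1, D=6, E=11, F=3, G=0, H=3) → (A=4, B=4, C=0, D=6, E=14, F=3, G=0, H=3)
step 8: fire T4:  (A=4, B=4, C=0, D=6, E=14, F=3, G=0, H=3) → (A=4, B=3, C=1, D=5, E=15, F=3, G=0, H=1)

(A=4, B=3, C=1, D=5, E=15, F=3, G=0, H=1)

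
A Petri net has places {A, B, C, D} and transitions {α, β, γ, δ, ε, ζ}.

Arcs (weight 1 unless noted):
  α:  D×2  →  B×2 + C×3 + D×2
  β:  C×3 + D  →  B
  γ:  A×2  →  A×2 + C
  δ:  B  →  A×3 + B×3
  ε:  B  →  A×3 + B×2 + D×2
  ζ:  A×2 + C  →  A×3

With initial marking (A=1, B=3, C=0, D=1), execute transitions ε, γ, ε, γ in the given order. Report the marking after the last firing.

(A=7, B=5, C=2, D=5)

step 1: fire ε:  (A=1, B=3, C=0, D=1) → (A=4, B=4, C=0, D=3)
step 2: fire γ:  (A=4, B=4, C=0, D=3) → (A=4, B=4, C=1, D=3)
step 3: fire ε:  (A=4, B=4, C=1, D=3) → (A=7, B=5, C=1, D=5)
step 4: fire γ:  (A=7, B=5, C=1, D=5) → (A=7, B=5, C=2, D=5)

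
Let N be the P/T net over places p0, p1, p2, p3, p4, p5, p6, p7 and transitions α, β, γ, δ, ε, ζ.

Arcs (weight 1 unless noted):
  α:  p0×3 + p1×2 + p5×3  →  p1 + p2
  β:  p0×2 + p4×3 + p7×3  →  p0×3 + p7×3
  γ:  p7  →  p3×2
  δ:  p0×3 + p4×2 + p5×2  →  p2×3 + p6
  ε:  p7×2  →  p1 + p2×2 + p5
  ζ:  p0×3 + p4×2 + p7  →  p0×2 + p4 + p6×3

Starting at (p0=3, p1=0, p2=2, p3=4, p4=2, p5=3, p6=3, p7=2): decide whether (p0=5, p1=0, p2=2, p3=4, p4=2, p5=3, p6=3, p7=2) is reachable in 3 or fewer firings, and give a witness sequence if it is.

depth 0: 1 marking
depth 1: 5 markings reached so far
depth 2: 9 markings reached so far
depth 3: 10 markings reached so far
target is not among the 10 markings reachable within 3 steps

NO — not reachable within 3 firings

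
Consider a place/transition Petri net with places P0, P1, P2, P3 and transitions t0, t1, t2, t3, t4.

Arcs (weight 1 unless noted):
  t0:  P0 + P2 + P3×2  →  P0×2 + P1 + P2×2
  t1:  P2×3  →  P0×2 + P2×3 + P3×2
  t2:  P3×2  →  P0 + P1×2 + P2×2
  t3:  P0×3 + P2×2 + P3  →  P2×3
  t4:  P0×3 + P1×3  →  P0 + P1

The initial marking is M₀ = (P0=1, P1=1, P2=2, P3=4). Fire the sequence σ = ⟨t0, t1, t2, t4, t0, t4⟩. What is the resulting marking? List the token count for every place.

step 1: fire t0:  (P0=1, P1=1, P2=2, P3=4) → (P0=2, P1=2, P2=3, P3=2)
step 2: fire t1:  (P0=2, P1=2, P2=3, P3=2) → (P0=4, P1=2, P2=3, P3=4)
step 3: fire t2:  (P0=4, P1=2, P2=3, P3=4) → (P0=5, P1=4, P2=5, P3=2)
step 4: fire t4:  (P0=5, P1=4, P2=5, P3=2) → (P0=3, P1=2, P2=5, P3=2)
step 5: fire t0:  (P0=3, P1=2, P2=5, P3=2) → (P0=4, P1=3, P2=6, P3=0)
step 6: fire t4:  (P0=4, P1=3, P2=6, P3=0) → (P0=2, P1=1, P2=6, P3=0)

(P0=2, P1=1, P2=6, P3=0)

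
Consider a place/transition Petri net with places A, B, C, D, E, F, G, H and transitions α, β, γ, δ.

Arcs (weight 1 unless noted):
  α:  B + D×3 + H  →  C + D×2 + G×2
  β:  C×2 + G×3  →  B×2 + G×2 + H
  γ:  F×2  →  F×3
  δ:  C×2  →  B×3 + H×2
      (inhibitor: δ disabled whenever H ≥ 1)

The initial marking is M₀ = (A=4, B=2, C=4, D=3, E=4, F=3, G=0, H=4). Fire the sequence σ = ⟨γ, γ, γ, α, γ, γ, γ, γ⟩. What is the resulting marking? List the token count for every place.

step 1: fire γ:  (A=4, B=2, C=4, D=3, E=4, F=3, G=0, H=4) → (A=4, B=2, C=4, D=3, E=4, F=4, G=0, H=4)
step 2: fire γ:  (A=4, B=2, C=4, D=3, E=4, F=4, G=0, H=4) → (A=4, B=2, C=4, D=3, E=4, F=5, G=0, H=4)
step 3: fire γ:  (A=4, B=2, C=4, D=3, E=4, F=5, G=0, H=4) → (A=4, B=2, C=4, D=3, E=4, F=6, G=0, H=4)
step 4: fire α:  (A=4, B=2, C=4, D=3, E=4, F=6, G=0, H=4) → (A=4, B=1, C=5, D=2, E=4, F=6, G=2, H=3)
step 5: fire γ:  (A=4, B=1, C=5, D=2, E=4, F=6, G=2, H=3) → (A=4, B=1, C=5, D=2, E=4, F=7, G=2, H=3)
step 6: fire γ:  (A=4, B=1, C=5, D=2, E=4, F=7, G=2, H=3) → (A=4, B=1, C=5, D=2, E=4, F=8, G=2, H=3)
step 7: fire γ:  (A=4, B=1, C=5, D=2, E=4, F=8, G=2, H=3) → (A=4, B=1, C=5, D=2, E=4, F=9, G=2, H=3)
step 8: fire γ:  (A=4, B=1, C=5, D=2, E=4, F=9, G=2, H=3) → (A=4, B=1, C=5, D=2, E=4, F=10, G=2, H=3)

(A=4, B=1, C=5, D=2, E=4, F=10, G=2, H=3)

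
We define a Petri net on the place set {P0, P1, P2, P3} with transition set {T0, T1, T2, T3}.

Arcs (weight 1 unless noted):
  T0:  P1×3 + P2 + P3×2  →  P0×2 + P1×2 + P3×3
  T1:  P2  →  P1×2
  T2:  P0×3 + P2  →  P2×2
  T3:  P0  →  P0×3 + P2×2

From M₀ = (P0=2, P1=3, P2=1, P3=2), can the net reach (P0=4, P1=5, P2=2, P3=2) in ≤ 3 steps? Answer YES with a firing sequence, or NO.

YES — reachable via ⟨T1, T3⟩ (2 firings)

step 1: fire T1:  (P0=2, P1=3, P2=1, P3=2) → (P0=2, P1=5, P2=0, P3=2)
step 2: fire T3:  (P0=2, P1=5, P2=0, P3=2) → (P0=4, P1=5, P2=2, P3=2)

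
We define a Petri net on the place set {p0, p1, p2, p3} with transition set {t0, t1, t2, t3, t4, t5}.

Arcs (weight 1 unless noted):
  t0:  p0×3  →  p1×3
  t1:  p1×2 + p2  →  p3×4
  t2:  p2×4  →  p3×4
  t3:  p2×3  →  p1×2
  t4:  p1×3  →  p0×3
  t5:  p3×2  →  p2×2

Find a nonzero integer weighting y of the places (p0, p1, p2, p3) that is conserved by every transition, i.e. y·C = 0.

y = (p0:3, p1:3, p2:2, p3:2)

Incidence matrix C (rows=places, cols=transitions):
       t0   t1   t2   t3   t4   t5
   p0  -3    0    0    0    3    0
   p1   3   -2    0    2   -3    0
   p2   0   -1   -4   -3    0    2
   p3   0    4    4    0    0   -2

Candidate y = [3, 3, 2, 2]; check y·C column-wise:
  col t0: 3·-3 + 3·3 + 2·0 + 2·0 = 0
  col t1: 3·0 + 3·-2 + 2·-1 + 2·4 = 0
  col t2: 3·0 + 3·0 + 2·-4 + 2·4 = 0
  col t3: 3·0 + 3·2 + 2·-3 + 2·0 = 0
  col t4: 3·3 + 3·-3 + 2·0 + 2·0 = 0
  col t5: 3·0 + 3·0 + 2·2 + 2·-2 = 0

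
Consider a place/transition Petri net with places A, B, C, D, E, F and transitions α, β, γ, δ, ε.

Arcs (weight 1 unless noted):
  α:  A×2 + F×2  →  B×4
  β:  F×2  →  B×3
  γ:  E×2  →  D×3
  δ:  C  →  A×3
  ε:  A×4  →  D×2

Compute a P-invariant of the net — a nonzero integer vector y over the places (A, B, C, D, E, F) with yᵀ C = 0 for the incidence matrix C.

Incidence matrix C (rows=places, cols=transitions):
        α    β    γ    δ    ε
    A  -2    0    0    3   -4
    B   4    3    0    0    0
    C   0    0    0   -1    0
    D   0    0    3    0    2
    E   0    0   -2    0    0
    F  -2   -2    0    0    0

Candidate y = [1, 2, 3, 2, 3, 3]; check y·C column-wise:
  col α: 1·-2 + 2·4 + 3·0 + 2·0 + 3·0 + 3·-2 = 0
  col β: 1·0 + 2·3 + 3·0 + 2·0 + 3·0 + 3·-2 = 0
  col γ: 1·0 + 2·0 + 3·0 + 2·3 + 3·-2 + 3·0 = 0
  col δ: 1·3 + 2·0 + 3·-1 + 2·0 + 3·0 + 3·0 = 0
  col ε: 1·-4 + 2·0 + 3·0 + 2·2 + 3·0 + 3·0 = 0

y = (A:1, B:2, C:3, D:2, E:3, F:3)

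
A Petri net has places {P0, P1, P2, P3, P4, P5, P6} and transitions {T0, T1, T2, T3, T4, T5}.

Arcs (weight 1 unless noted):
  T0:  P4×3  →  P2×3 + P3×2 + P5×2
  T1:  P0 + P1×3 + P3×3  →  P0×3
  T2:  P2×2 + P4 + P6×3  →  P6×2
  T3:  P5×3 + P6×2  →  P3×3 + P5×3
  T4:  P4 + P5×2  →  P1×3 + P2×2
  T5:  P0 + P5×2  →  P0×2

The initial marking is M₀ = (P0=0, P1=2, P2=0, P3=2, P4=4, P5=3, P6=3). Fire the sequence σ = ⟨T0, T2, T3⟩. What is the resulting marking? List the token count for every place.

(P0=0, P1=2, P2=1, P3=7, P4=0, P5=5, P6=0)

step 1: fire T0:  (P0=0, P1=2, P2=0, P3=2, P4=4, P5=3, P6=3) → (P0=0, P1=2, P2=3, P3=4, P4=1, P5=5, P6=3)
step 2: fire T2:  (P0=0, P1=2, P2=3, P3=4, P4=1, P5=5, P6=3) → (P0=0, P1=2, P2=1, P3=4, P4=0, P5=5, P6=2)
step 3: fire T3:  (P0=0, P1=2, P2=1, P3=4, P4=0, P5=5, P6=2) → (P0=0, P1=2, P2=1, P3=7, P4=0, P5=5, P6=0)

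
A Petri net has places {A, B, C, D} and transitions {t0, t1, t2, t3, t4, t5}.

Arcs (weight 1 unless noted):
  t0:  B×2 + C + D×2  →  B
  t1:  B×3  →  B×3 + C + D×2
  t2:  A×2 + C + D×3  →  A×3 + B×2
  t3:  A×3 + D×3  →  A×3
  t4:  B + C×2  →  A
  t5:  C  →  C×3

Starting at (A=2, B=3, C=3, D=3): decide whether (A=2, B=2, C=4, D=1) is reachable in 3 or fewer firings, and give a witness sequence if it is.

step 1: fire t0:  (A=2, B=3, C=3, D=3) → (A=2, B=2, C=2, D=1)
step 2: fire t5:  (A=2, B=2, C=2, D=1) → (A=2, B=2, C=4, D=1)

YES — reachable via ⟨t0, t5⟩ (2 firings)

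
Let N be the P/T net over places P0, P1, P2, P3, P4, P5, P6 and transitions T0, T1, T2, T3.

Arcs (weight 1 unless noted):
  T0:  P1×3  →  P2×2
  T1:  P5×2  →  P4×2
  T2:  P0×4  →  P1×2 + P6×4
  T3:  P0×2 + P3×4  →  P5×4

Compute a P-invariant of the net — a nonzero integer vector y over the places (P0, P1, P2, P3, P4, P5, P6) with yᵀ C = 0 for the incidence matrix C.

Incidence matrix C (rows=places, cols=transitions):
       T0   T1   T2   T3
   P0   0    0   -4   -2
   P1  -3    0    2    0
   P2   2    0    0    0
   P3   0    0    0   -4
   P4   0    2    0    0
   P5   0   -2    0    4
   P6   0    0    4    0

Candidate y = [2, 4, 6, -1, 0, 0, 0]; check y·C column-wise:
  col T0: 2·0 + 4·-3 + 6·2 + -1·0 = 0
  col T1: 2·0 + 4·0 + 6·0 + -1·0 + 0·2 + 0·-2 = 0
  col T2: 2·-4 + 4·2 + 6·0 + -1·0 + 0·4 = 0
  col T3: 2·-2 + 4·0 + 6·0 + -1·-4 + 0·4 = 0

y = (P0:2, P1:4, P2:6, P3:-1, P4:0, P5:0, P6:0)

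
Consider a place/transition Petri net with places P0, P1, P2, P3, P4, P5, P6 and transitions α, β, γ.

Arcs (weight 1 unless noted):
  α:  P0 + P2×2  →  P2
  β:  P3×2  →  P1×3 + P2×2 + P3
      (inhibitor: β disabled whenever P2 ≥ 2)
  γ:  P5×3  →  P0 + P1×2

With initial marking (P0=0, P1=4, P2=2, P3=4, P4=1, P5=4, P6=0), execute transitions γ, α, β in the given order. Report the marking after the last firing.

step 1: fire γ:  (P0=0, P1=4, P2=2, P3=4, P4=1, P5=4, P6=0) → (P0=1, P1=6, P2=2, P3=4, P4=1, P5=1, P6=0)
step 2: fire α:  (P0=1, P1=6, P2=2, P3=4, P4=1, P5=1, P6=0) → (P0=0, P1=6, P2=1, P3=4, P4=1, P5=1, P6=0)
step 3: fire β:  (P0=0, P1=6, P2=1, P3=4, P4=1, P5=1, P6=0) → (P0=0, P1=9, P2=3, P3=3, P4=1, P5=1, P6=0)

(P0=0, P1=9, P2=3, P3=3, P4=1, P5=1, P6=0)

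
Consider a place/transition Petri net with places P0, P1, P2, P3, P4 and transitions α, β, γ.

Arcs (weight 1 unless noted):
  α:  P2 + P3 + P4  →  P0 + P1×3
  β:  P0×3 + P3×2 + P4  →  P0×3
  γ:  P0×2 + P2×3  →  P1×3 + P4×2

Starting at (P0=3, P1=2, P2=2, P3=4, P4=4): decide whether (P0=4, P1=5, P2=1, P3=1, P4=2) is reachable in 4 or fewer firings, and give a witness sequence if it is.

YES — reachable via ⟨α, β⟩ (2 firings)

step 1: fire α:  (P0=3, P1=2, P2=2, P3=4, P4=4) → (P0=4, P1=5, P2=1, P3=3, P4=3)
step 2: fire β:  (P0=4, P1=5, P2=1, P3=3, P4=3) → (P0=4, P1=5, P2=1, P3=1, P4=2)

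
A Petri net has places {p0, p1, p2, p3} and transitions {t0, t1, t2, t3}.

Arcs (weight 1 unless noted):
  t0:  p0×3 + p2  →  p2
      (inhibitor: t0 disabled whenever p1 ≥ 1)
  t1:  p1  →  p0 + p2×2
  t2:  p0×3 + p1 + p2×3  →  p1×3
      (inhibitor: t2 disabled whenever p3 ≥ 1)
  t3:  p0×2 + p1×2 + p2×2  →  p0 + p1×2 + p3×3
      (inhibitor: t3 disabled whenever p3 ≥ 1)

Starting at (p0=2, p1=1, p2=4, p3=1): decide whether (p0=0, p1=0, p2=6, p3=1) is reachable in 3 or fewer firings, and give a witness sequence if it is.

YES — reachable via ⟨t1, t0⟩ (2 firings)

step 1: fire t1:  (p0=2, p1=1, p2=4, p3=1) → (p0=3, p1=0, p2=6, p3=1)
step 2: fire t0:  (p0=3, p1=0, p2=6, p3=1) → (p0=0, p1=0, p2=6, p3=1)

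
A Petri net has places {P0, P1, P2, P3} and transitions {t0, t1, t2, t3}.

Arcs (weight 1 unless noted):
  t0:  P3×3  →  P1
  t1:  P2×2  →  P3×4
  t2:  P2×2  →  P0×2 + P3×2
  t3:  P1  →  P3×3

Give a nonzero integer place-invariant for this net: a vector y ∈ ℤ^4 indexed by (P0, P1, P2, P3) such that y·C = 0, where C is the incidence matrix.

Incidence matrix C (rows=places, cols=transitions):
       t0   t1   t2   t3
   P0   0    0    2    0
   P1   1    0    0   -1
   P2   0   -2   -2    0
   P3  -3    4    2    3

Candidate y = [1, 3, 2, 1]; check y·C column-wise:
  col t0: 1·0 + 3·1 + 2·0 + 1·-3 = 0
  col t1: 1·0 + 3·0 + 2·-2 + 1·4 = 0
  col t2: 1·2 + 3·0 + 2·-2 + 1·2 = 0
  col t3: 1·0 + 3·-1 + 2·0 + 1·3 = 0

y = (P0:1, P1:3, P2:2, P3:1)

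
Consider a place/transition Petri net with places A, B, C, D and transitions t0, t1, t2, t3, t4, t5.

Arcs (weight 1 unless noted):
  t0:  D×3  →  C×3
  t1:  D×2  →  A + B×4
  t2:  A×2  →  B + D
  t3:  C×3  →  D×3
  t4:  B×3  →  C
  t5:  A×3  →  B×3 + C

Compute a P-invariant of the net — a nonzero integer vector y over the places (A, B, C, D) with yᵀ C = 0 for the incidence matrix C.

Incidence matrix C (rows=places, cols=transitions):
       t0   t1   t2   t3   t4   t5
    A   0    1   -2    0    0   -3
    B   0    4    1    0   -3    3
    C   3    0    0   -3    1    1
    D  -3   -2    1    3    0    0

Candidate y = [2, 1, 3, 3]; check y·C column-wise:
  col t0: 2·0 + 1·0 + 3·3 + 3·-3 = 0
  col t1: 2·1 + 1·4 + 3·0 + 3·-2 = 0
  col t2: 2·-2 + 1·1 + 3·0 + 3·1 = 0
  col t3: 2·0 + 1·0 + 3·-3 + 3·3 = 0
  col t4: 2·0 + 1·-3 + 3·1 + 3·0 = 0
  col t5: 2·-3 + 1·3 + 3·1 + 3·0 = 0

y = (A:2, B:1, C:3, D:3)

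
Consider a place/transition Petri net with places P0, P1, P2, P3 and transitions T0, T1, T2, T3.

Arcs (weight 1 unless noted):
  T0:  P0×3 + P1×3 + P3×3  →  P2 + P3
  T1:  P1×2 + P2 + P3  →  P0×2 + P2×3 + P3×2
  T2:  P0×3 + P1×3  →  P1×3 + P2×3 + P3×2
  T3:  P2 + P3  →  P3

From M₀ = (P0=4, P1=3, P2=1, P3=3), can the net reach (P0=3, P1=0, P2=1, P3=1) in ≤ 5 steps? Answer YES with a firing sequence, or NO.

depth 0: 1 marking
depth 1: 5 markings reached so far
depth 2: 9 markings reached so far
depth 3: 13 markings reached so far
depth 4: 16 markings reached so far
depth 5: 18 markings reached so far
target is not among the 18 markings reachable within 5 steps

NO — not reachable within 5 firings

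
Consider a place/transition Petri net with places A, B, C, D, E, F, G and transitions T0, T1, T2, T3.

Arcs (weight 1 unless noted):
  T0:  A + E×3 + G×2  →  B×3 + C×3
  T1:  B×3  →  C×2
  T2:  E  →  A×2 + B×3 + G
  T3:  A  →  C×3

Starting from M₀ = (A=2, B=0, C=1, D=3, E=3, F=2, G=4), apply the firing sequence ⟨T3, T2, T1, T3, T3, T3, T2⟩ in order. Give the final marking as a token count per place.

step 1: fire T3:  (A=2, B=0, C=1, D=3, E=3, F=2, G=4) → (A=1, B=0, C=4, D=3, E=3, F=2, G=4)
step 2: fire T2:  (A=1, B=0, C=4, D=3, E=3, F=2, G=4) → (A=3, B=3, C=4, D=3, E=2, F=2, G=5)
step 3: fire T1:  (A=3, B=3, C=4, D=3, E=2, F=2, G=5) → (A=3, B=0, C=6, D=3, E=2, F=2, G=5)
step 4: fire T3:  (A=3, B=0, C=6, D=3, E=2, F=2, G=5) → (A=2, B=0, C=9, D=3, E=2, F=2, G=5)
step 5: fire T3:  (A=2, B=0, C=9, D=3, E=2, F=2, G=5) → (A=1, B=0, C=12, D=3, E=2, F=2, G=5)
step 6: fire T3:  (A=1, B=0, C=12, D=3, E=2, F=2, G=5) → (A=0, B=0, C=15, D=3, E=2, F=2, G=5)
step 7: fire T2:  (A=0, B=0, C=15, D=3, E=2, F=2, G=5) → (A=2, B=3, C=15, D=3, E=1, F=2, G=6)

(A=2, B=3, C=15, D=3, E=1, F=2, G=6)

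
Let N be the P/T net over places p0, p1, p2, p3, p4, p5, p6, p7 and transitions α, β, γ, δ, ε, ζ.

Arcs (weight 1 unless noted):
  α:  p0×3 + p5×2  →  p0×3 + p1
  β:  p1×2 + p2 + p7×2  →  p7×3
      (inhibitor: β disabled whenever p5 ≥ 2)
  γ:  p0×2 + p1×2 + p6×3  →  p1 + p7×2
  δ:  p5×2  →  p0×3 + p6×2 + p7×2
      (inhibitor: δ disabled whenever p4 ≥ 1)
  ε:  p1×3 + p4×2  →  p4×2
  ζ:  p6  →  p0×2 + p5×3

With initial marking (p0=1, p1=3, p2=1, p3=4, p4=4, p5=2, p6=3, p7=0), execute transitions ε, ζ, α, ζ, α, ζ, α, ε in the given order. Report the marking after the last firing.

step 1: fire ε:  (p0=1, p1=3, p2=1, p3=4, p4=4, p5=2, p6=3, p7=0) → (p0=1, p1=0, p2=1, p3=4, p4=4, p5=2, p6=3, p7=0)
step 2: fire ζ:  (p0=1, p1=0, p2=1, p3=4, p4=4, p5=2, p6=3, p7=0) → (p0=3, p1=0, p2=1, p3=4, p4=4, p5=5, p6=2, p7=0)
step 3: fire α:  (p0=3, p1=0, p2=1, p3=4, p4=4, p5=5, p6=2, p7=0) → (p0=3, p1=1, p2=1, p3=4, p4=4, p5=3, p6=2, p7=0)
step 4: fire ζ:  (p0=3, p1=1, p2=1, p3=4, p4=4, p5=3, p6=2, p7=0) → (p0=5, p1=1, p2=1, p3=4, p4=4, p5=6, p6=1, p7=0)
step 5: fire α:  (p0=5, p1=1, p2=1, p3=4, p4=4, p5=6, p6=1, p7=0) → (p0=5, p1=2, p2=1, p3=4, p4=4, p5=4, p6=1, p7=0)
step 6: fire ζ:  (p0=5, p1=2, p2=1, p3=4, p4=4, p5=4, p6=1, p7=0) → (p0=7, p1=2, p2=1, p3=4, p4=4, p5=7, p6=0, p7=0)
step 7: fire α:  (p0=7, p1=2, p2=1, p3=4, p4=4, p5=7, p6=0, p7=0) → (p0=7, p1=3, p2=1, p3=4, p4=4, p5=5, p6=0, p7=0)
step 8: fire ε:  (p0=7, p1=3, p2=1, p3=4, p4=4, p5=5, p6=0, p7=0) → (p0=7, p1=0, p2=1, p3=4, p4=4, p5=5, p6=0, p7=0)

(p0=7, p1=0, p2=1, p3=4, p4=4, p5=5, p6=0, p7=0)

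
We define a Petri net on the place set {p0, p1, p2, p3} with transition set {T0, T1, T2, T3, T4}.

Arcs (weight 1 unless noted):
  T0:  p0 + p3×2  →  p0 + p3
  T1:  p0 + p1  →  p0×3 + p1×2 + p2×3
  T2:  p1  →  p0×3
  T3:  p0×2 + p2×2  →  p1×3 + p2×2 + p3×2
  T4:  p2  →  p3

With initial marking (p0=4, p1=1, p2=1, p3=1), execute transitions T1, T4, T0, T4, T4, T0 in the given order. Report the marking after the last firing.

step 1: fire T1:  (p0=4, p1=1, p2=1, p3=1) → (p0=6, p1=2, p2=4, p3=1)
step 2: fire T4:  (p0=6, p1=2, p2=4, p3=1) → (p0=6, p1=2, p2=3, p3=2)
step 3: fire T0:  (p0=6, p1=2, p2=3, p3=2) → (p0=6, p1=2, p2=3, p3=1)
step 4: fire T4:  (p0=6, p1=2, p2=3, p3=1) → (p0=6, p1=2, p2=2, p3=2)
step 5: fire T4:  (p0=6, p1=2, p2=2, p3=2) → (p0=6, p1=2, p2=1, p3=3)
step 6: fire T0:  (p0=6, p1=2, p2=1, p3=3) → (p0=6, p1=2, p2=1, p3=2)

(p0=6, p1=2, p2=1, p3=2)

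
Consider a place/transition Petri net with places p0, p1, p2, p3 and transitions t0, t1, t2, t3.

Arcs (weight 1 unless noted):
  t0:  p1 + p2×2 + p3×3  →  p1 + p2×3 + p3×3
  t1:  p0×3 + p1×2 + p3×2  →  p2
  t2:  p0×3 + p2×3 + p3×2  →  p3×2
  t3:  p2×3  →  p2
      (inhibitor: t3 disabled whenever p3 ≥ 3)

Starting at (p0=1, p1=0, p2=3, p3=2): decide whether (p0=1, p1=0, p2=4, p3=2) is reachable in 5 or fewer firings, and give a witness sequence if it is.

NO — not reachable within 5 firings

depth 0: 1 marking
depth 1: 2 markings reached so far
depth 2: 2 markings reached so far
(frontier empty at depth 2; search complete)
target is not among the 2 markings reachable within 5 steps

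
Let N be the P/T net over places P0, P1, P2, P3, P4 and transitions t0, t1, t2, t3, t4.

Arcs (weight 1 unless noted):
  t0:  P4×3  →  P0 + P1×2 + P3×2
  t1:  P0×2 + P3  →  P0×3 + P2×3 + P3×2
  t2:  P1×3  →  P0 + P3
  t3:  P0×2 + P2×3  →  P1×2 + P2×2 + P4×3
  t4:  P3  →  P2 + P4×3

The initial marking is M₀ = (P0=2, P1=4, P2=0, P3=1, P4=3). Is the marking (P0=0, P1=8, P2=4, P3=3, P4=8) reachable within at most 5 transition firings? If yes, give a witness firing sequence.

NO — not reachable within 5 firings

depth 0: 1 marking
depth 1: 5 markings reached so far
depth 2: 13 markings reached so far
depth 3: 30 markings reached so far
depth 4: 59 markings reached so far
depth 5: 109 markings reached so far
target is not among the 109 markings reachable within 5 steps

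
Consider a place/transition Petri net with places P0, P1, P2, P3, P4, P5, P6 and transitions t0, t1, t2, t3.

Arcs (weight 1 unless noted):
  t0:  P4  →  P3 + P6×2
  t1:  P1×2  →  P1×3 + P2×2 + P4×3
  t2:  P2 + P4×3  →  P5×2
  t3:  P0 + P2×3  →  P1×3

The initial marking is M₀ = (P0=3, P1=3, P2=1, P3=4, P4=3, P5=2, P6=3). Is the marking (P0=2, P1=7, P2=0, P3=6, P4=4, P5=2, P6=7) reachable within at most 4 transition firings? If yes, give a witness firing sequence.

step 1: fire t0:  (P0=3, P1=3, P2=1, P3=4, P4=3, P5=2, P6=3) → (P0=3, P1=3, P2=1, P3=5, P4=2, P5=2, P6=5)
step 2: fire t0:  (P0=3, P1=3, P2=1, P3=5, P4=2, P5=2, P6=5) → (P0=3, P1=3, P2=1, P3=6, P4=1, P5=2, P6=7)
step 3: fire t1:  (P0=3, P1=3, P2=1, P3=6, P4=1, P5=2, P6=7) → (P0=3, P1=4, P2=3, P3=6, P4=4, P5=2, P6=7)
step 4: fire t3:  (P0=3, P1=4, P2=3, P3=6, P4=4, P5=2, P6=7) → (P0=2, P1=7, P2=0, P3=6, P4=4, P5=2, P6=7)

YES — reachable via ⟨t0, t0, t1, t3⟩ (4 firings)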